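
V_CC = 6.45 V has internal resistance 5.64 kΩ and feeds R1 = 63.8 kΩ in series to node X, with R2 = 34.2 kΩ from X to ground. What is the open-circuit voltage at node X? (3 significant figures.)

R1' = 5.64 + 63.8 = 69.44 kΩ (source resistance + R1).
V_th is the unloaded tap voltage: V_CC · R2/(R1'+R2) = 6.45 × 0.3300 = 2.128 V.

V_th ≈ 2.13 V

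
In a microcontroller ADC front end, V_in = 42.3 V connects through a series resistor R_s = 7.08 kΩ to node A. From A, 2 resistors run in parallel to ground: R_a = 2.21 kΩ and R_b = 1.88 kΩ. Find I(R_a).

Combine the parallel branches: R_p = (1/2.21 + 1/1.88)⁻¹ = 1.016 kΩ.
V_A by voltage divider: V_A = 42.3 × 1.016/(7.08 + 1.016) = 5.308 V.
Branch current I = V_A/R_a = 5.308/2.21 = 2.402 mA.

I ≈ 2.40 mA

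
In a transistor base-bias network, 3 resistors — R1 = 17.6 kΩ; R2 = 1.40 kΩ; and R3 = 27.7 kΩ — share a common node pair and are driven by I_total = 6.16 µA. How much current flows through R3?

ΣG = 1/17.6 + 1/1.40 + 1/27.7 = 0.8072.
By the current-divider rule, I = I_total · G_k/ΣG = 6.16 × 0.04472 = 0.2755 µA.

I ≈ 0.275 µA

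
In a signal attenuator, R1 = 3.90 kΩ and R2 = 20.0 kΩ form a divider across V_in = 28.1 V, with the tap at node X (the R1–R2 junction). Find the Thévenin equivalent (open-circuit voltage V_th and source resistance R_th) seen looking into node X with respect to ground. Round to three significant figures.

Open-circuit (no load on X): V_th = V_in · R2/(R1 + R2) = 28.1 × 20.0/(3.900 + 20.0) = 23.51 V.
With V_in suppressed (replaced by a short), R_th = R1 ‖ R2 = (3.900 × 20.0)/(3.900 + 20.0) = 3.264 kΩ.

V_th ≈ 23.5 V, R_th ≈ 3.26 kΩ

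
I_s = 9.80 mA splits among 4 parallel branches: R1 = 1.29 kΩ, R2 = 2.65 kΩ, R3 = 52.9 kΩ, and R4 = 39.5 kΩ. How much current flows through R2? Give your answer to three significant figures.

I ≈ 3.09 mA

Total conductance ΣG = 1/1.29 + 1/2.65 + 1/52.9 + 1/39.5 = 1.197 (units of 1/kΩ).
R2 takes the fraction G_k/ΣG = 0.3774/1.197 = 0.3153, so I = 9.80 × 0.3153 = 3.090 mA.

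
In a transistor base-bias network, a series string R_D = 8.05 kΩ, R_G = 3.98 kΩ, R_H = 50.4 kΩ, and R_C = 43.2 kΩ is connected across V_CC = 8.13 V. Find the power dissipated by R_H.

P ≈ 0.299 mW

The common current is I = 8.13/105.6 = 0.07697 mA.
P(R_H) = I²·R_H = (0.07697)² × 50.4 = 0.2986 mW.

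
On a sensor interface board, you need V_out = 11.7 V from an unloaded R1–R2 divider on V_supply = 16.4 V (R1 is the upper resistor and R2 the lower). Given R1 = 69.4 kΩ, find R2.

The divider ratio is R2/(R1+R2) = 11.7/16.4 = 0.7134.
Rearranging, R2 = R1·k/(1−k) = 69.4 × 2.489 = 172.8 kΩ.

R2 ≈ 173 kΩ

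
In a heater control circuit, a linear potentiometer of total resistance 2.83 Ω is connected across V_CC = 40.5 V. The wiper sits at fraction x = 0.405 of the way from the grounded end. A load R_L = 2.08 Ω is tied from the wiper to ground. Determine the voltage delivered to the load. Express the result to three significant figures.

Split the track: R_lower = x·R_p = 1.146 Ω, R_upper = (1−x)·R_p = 1.684 Ω.
Lower segment in parallel with the load: 1.146 ‖ 2.08 = 0.7390 Ω.
V_out = 40.5 × 0.7390/(1.684 + 0.7390) = 12.35 V.
(Unloaded: V_out = x·V_CC = 16.4 V.)

V_out ≈ 12.4 V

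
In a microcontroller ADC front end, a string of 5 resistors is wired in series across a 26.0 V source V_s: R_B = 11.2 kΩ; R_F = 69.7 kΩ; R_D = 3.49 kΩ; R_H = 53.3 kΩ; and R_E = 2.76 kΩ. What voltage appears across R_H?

Series total: ΣR = 11.2 + 69.7 + 3.49 + 53.3 + 2.76 = 140.4 kΩ.
Voltage divider: V = V_s · (53.30 / 140.4) = 26.0 × 0.3795 = 9.867 V.

V ≈ 9.87 V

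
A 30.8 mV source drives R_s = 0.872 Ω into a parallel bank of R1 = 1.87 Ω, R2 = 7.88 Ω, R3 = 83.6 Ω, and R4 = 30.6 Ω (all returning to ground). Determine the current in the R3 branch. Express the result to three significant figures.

Combine the parallel branches: R_p = (1/1.87 + 1/7.88 + 1/83.6 + 1/30.6)⁻¹ = 1.416 Ω.
Node voltage V_A = V_supply · R_p/(R_s + R_p) = 30.8 × 0.6189 = 19.06 mV.
I(R3) = V_A / R3 = 19.06/83.6 = 0.2280 mA.
(Check via current divider: I_total = 13.46 mA; share G_k/ΣG = 0.01694 → same result.)

I ≈ 0.228 mA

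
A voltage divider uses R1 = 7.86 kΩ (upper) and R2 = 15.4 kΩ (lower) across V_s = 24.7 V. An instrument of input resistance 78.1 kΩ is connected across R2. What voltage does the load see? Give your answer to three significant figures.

First combine the lower leg with the load: R2 ‖ R_L = 12.86 kΩ.
Now apply the divider: V_out = 24.7 × 0.6207 = 15.33 V.

V_out ≈ 15.3 V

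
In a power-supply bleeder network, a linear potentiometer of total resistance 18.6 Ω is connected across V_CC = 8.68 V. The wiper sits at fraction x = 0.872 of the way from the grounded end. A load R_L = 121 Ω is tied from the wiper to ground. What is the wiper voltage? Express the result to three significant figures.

Split the track: R_lower = x·R_p = 16.22 Ω, R_upper = (1−x)·R_p = 2.381 Ω.
R_L loads the lower segment: effective lower R = 14.30 Ω.
V_out = 8.68 × 14.30/(2.381 + 14.30) = 7.441 V.

V_out ≈ 7.44 V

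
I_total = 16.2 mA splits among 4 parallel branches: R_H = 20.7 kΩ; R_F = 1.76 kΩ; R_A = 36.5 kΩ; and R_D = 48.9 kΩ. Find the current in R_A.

I ≈ 0.668 mA

ΣG = 1/20.7 + 1/1.76 + 1/36.5 + 1/48.9 = 0.6643.
Current divider: I(R_A) = I_total · G_k/ΣG = 16.2 × (0.02740/0.6643) = 16.2 × 0.04124 = 0.6681 mA.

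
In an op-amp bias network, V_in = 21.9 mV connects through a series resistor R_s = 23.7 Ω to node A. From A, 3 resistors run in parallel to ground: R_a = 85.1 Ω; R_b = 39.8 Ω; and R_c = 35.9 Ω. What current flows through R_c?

I ≈ 0.241 mA

Combine the parallel branches: R_p = (1/85.1 + 1/39.8 + 1/35.9)⁻¹ = 15.45 Ω.
Node voltage V_A = V_in · R_p/(R_s + R_p) = 21.9 × 0.3946 = 8.642 mV.
I(R_c) = V_A / R_c = 8.642/35.9 = 0.2407 mA.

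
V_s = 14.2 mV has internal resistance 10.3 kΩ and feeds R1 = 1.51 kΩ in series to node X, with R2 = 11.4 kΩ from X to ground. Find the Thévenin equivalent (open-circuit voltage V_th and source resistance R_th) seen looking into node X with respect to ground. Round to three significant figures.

R1' = 10.3 + 1.51 = 11.81 kΩ (source resistance + R1).
Open-circuit (no load on X): V_th = V_s · R2/(R1' + R2) = 14.2 × 11.4/(11.81 + 11.4) = 6.975 mV.
With V_s suppressed (replaced by a short), R_th = R1' ‖ R2 = (11.81 × 11.4)/(11.81 + 11.4) = 5.801 kΩ.

V_th ≈ 6.97 mV, R_th ≈ 5.80 kΩ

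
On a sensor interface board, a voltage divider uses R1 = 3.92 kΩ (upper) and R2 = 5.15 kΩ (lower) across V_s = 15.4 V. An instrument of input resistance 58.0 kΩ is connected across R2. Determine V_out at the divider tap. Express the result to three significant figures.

V_out ≈ 8.42 V

First combine the lower leg with the load: R2 ‖ R_L = 4.730 kΩ.
Now apply the divider: V_out = 15.4 × 0.5468 = 8.421 V.
(Unloaded it would be 8.74 V; the load pulls it down.)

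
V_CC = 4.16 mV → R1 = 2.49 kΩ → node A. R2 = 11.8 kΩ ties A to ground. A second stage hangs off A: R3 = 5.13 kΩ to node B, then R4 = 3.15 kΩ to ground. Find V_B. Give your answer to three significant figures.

V_B ≈ 1.05 mV

The second stage (R3 + R4 = 8.280 kΩ) loads node A in parallel with R2.
R2 ‖ (R3+R4) = 4.866 kΩ.
So V_A = 4.16 × 0.6615 = 2.752 mV.
Stage 2 is unloaded, so V_B = V_A · R4/(R3+R4) = 2.752 × 3.15/8.280 = 1.047 mV.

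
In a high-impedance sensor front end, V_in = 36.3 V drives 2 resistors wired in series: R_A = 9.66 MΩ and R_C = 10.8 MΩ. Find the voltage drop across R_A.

V ≈ 17.1 V

ΣR = 9.66 + 10.8 = 20.46 MΩ.
V = V_in · R/ΣR = 36.3 × 0.4721 = 17.14 V.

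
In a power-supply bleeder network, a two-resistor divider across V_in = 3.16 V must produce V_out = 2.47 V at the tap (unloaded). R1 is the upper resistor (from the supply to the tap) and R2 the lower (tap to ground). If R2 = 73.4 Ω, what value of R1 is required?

Required fraction k = V_out/V_in = 0.7816.
R1 = R2·(1/k − 1) = 73.4 × 0.2794 = 20.50 Ω.

R1 ≈ 20.5 Ω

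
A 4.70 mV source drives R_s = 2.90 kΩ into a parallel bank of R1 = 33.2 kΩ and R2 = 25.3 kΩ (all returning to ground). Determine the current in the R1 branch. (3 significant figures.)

I ≈ 0.118 µA

Parallel bank: R_p = 1/(1/33.2 + 1/25.3) = 14.36 kΩ.
V_A by voltage divider: V_A = 4.70 × 14.36/(2.90 + 14.36) = 3.910 mV.
Branch current I = V_A/R1 = 3.910/33.2 = 0.1178 µA.
(Equivalently: I_total = 0.2723 µA, then current-divider fraction G_k/ΣG = 0.4325.)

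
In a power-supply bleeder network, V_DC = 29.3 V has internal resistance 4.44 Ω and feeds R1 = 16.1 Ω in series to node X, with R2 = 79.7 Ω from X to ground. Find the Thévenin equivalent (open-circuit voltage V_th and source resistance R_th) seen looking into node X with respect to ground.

R1' = 4.44 + 16.1 = 20.54 Ω (source resistance + R1).
V_th is the unloaded tap voltage: V_DC · R2/(R1'+R2) = 29.3 × 0.7951 = 23.30 V.
With V_DC suppressed (replaced by a short), R_th = R1' ‖ R2 = (20.54 × 79.7)/(20.54 + 79.7) = 16.33 Ω.

V_th ≈ 23.3 V, R_th ≈ 16.3 Ω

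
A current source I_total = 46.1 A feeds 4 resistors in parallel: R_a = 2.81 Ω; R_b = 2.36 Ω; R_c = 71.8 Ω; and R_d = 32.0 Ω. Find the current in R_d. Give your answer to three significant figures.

ΣG = 1/2.81 + 1/2.36 + 1/71.8 + 1/32.0 = 0.8248.
Current divider: I(R_d) = I_total · G_k/ΣG = 46.1 × (0.03125/0.8248) = 46.1 × 0.03789 = 1.747 A.

I ≈ 1.75 A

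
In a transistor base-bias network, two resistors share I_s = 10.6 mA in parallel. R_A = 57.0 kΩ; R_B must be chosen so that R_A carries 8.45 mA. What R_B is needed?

R_B ≈ 224 kΩ

In a two-way split, I_A/I_s = R_B/(R_A + R_B).
With f = 0.7972, R_B = R_A · f/(1−f) = 57.0 × 3.930 = 224.0 kΩ.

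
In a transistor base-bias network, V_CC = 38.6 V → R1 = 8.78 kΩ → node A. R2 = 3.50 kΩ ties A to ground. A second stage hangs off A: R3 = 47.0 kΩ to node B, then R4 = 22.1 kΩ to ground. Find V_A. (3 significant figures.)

Node A sees R2 in parallel with the series input of stage 2, R3 + R4 = 69.10 kΩ.
Effective lower resistance at A: R2 ‖ 69.10 = 3.331 kΩ.
V_A = 38.6 × 3.331/(8.78 + 3.331) = 10.62 V.

V_A ≈ 10.6 V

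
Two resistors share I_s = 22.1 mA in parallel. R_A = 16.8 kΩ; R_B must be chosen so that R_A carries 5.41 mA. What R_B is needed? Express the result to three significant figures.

R_B ≈ 5.45 kΩ

Two-branch current divider: I_A = I_s · R_B/(R_A + R_B).
With f = 0.2448, R_B = R_A · f/(1−f) = 16.8 × 0.3241 = 5.446 kΩ.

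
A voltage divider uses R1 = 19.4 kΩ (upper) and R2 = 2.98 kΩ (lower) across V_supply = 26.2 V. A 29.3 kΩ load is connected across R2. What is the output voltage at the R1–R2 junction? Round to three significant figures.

R2 ‖ R_L = (2.98 × 29.3)/(2.98 + 29.3) = 2.705 kΩ.
Now apply the divider: V_out = 26.2 × 0.1224 = 3.206 V.

V_out ≈ 3.21 V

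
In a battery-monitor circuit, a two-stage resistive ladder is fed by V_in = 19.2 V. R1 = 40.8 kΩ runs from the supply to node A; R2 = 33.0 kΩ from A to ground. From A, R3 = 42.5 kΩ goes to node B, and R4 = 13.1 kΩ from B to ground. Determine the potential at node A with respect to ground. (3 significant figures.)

Looking into the second stage from A: R3 + R4 = 55.60 kΩ appears in parallel with R2.
Effective lower resistance at A: R2 ‖ 55.60 = 20.71 kΩ.
V_A = 19.2 × 20.71/(40.8 + 20.71) = 6.464 V.

V_A ≈ 6.46 V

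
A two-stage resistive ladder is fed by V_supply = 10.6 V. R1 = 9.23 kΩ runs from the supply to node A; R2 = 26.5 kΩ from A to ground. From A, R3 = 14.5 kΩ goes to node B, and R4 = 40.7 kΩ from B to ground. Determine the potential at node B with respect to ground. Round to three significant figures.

V_B ≈ 5.16 V

Node A sees R2 in parallel with the series input of stage 2, R3 + R4 = 55.20 kΩ.
R2 ‖ (R3+R4) = 17.90 kΩ.
V_A = 10.6 × 17.90/(9.23 + 17.90) = 6.994 V.
Then the unloaded second divider: V_B = V_A × R4/(R3+R4) = 6.994 × 0.7373 = 5.157 V.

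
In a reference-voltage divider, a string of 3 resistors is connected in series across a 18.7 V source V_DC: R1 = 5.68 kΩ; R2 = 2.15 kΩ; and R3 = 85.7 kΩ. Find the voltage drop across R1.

V ≈ 1.14 V

ΣR = 5.68 + 2.15 + 85.7 = 93.53 kΩ.
Voltage divider: V = V_DC · (5.680 / 93.53) = 18.7 × 0.06073 = 1.136 V.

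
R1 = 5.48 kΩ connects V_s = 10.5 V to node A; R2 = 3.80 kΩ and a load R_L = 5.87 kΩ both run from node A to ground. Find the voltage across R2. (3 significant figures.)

V_out ≈ 3.11 V

First combine the lower leg with the load: R2 ‖ R_L = 2.307 kΩ.
Voltage divider with the loaded lower leg: V_out = 10.5 × 2.307/(5.48 + 2.307) = 10.5 × 0.2962 = 3.110 V.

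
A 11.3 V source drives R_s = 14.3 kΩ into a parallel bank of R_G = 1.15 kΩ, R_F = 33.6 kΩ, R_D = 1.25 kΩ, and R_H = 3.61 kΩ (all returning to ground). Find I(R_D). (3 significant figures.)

Combine the parallel branches: R_p = (1/1.15 + 1/33.6 + 1/1.25 + 1/3.61)⁻¹ = 0.5060 kΩ.
Node voltage V_A = V_CC · R_p/(R_s + R_p) = 11.3 × 0.03417 = 0.3862 V.
I(R_D) = V_A / R_D = 0.3862/1.25 = 0.3089 mA.

I ≈ 0.309 mA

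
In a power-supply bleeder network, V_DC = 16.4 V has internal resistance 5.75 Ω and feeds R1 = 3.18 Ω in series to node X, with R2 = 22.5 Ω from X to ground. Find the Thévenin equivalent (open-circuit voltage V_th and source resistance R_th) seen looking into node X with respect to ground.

R1' = 5.75 + 3.18 = 8.930 Ω (source resistance + R1).
V_th is the unloaded tap voltage: V_DC · R2/(R1'+R2) = 16.4 × 0.7159 = 11.74 V.
Looking into X with the source shorted: R_th = R1'·R2/(R1'+R2) = 8.930 × 22.5/31.43 = 6.393 Ω.

V_th ≈ 11.7 V, R_th ≈ 6.39 Ω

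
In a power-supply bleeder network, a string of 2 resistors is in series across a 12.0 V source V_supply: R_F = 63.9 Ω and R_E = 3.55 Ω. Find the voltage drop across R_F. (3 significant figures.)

Series total: ΣR = 63.9 + 3.55 = 67.45 Ω.
Voltage divider: V = V_supply · (63.90 / 67.45) = 12.0 × 0.9474 = 11.37 V.

V ≈ 11.4 V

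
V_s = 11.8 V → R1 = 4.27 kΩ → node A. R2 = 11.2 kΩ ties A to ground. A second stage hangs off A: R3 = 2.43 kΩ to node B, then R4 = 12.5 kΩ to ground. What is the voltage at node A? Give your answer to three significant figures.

V_A ≈ 7.08 V

The second stage (R3 + R4 = 14.93 kΩ) loads node A in parallel with R2.
Effective lower resistance at A: R2 ‖ 14.93 = 6.399 kΩ.
First divider: V_A = V_s · 6.399/(4.27 + 6.399) = 7.078 V.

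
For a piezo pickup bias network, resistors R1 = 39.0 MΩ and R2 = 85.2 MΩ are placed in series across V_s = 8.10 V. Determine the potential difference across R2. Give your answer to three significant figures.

Total series resistance ΣR = 39.0 + 85.2 = 124.2 MΩ.
V = V_s · R/ΣR = 8.10 × 0.6860 = 5.557 V.

V ≈ 5.56 V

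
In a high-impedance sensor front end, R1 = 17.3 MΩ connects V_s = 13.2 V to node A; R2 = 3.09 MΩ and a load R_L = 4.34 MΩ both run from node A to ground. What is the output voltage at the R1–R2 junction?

The load sits in parallel with R2, giving an effective lower resistance R2' = R2·R_L/(R2+R_L) = 1.805 MΩ.
Then V_out = V_s · R2'/(R1 + R2') = 13.2 × 1.805/19.10 = 1.247 V.

V_out ≈ 1.25 V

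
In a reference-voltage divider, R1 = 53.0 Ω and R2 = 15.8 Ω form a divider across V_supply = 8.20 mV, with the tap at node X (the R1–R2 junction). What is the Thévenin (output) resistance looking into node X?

R_th ≈ 12.2 Ω

Zeroing V_supply shorts the top of R1 to ground, so R_th = R1 ‖ R2 = 12.17 Ω.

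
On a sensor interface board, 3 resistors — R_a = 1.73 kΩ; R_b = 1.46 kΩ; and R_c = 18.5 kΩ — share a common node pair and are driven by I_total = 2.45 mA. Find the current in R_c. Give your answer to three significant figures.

ΣG = 1/1.73 + 1/1.46 + 1/18.5 = 1.317.
By the current-divider rule, I = I_total · G_k/ΣG = 2.45 × 0.04104 = 0.1006 mA.

I ≈ 0.101 mA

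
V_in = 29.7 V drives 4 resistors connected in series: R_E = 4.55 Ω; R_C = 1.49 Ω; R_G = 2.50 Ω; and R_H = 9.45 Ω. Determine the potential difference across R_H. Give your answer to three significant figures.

V ≈ 15.6 V

ΣR = 4.55 + 1.49 + 2.50 + 9.45 = 17.99 Ω.
V = V_in · R/ΣR = 29.7 × 0.5253 = 15.60 V.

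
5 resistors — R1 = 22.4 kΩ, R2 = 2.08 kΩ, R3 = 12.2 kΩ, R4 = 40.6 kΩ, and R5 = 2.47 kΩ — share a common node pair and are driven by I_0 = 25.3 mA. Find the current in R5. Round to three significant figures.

ΣG = 1/22.4 + 1/2.08 + 1/12.2 + 1/40.6 + 1/2.47 = 1.037.
R5 takes the fraction G_k/ΣG = 0.4049/1.037 = 0.3905, so I = 25.3 × 0.3905 = 9.879 mA.

I ≈ 9.88 mA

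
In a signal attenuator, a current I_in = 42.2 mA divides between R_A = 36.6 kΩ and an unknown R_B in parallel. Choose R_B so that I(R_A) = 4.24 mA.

Two-branch current divider: I_A = I_in · R_B/(R_A + R_B).
With f = 0.1005, R_B = R_A · f/(1−f) = 36.6 × 0.1117 = 4.088 kΩ.

R_B ≈ 4.09 kΩ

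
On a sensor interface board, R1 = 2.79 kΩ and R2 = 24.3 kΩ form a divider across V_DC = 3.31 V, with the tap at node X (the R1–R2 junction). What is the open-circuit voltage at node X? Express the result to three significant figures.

Open-circuit (no load on X): V_th = V_DC · R2/(R1 + R2) = 3.31 × 24.3/(2.790 + 24.3) = 2.969 V.

V_th ≈ 2.97 V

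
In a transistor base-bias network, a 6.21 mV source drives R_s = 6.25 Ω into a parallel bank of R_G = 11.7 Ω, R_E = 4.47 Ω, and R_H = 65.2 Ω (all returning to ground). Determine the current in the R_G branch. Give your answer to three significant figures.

I ≈ 0.175 mA

Parallel bank: R_p = 1/(1/11.7 + 1/4.47 + 1/65.2) = 3.081 Ω.
V_A by voltage divider: V_A = 6.21 × 3.081/(6.25 + 3.081) = 2.051 mV.
I(R_G) = V_A / R_G = 2.051/11.7 = 0.1753 mA.
(Check via current divider: I_total = 0.6655 mA; share G_k/ΣG = 0.2634 → same result.)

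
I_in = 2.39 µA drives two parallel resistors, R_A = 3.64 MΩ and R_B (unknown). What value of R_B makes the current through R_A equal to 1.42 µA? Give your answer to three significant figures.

The fraction through R_A equals R_B/(R_A+R_B).
1.42/2.39 = R_B/(R_A + R_B) → R_B = R_A · (0.5941)/(1 − 0.5941) = 3.64 × 1.464 = 5.329 MΩ.

R_B ≈ 5.33 MΩ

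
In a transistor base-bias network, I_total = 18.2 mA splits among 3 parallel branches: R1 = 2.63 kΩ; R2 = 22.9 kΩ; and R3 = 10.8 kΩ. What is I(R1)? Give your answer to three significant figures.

I ≈ 13.4 mA

Total conductance ΣG = 1/2.63 + 1/22.9 + 1/10.8 = 0.5165 (units of 1/kΩ).
Current divider: I(R1) = I_total · G_k/ΣG = 18.2 × (0.3802/0.5165) = 18.2 × 0.7362 = 13.40 mA.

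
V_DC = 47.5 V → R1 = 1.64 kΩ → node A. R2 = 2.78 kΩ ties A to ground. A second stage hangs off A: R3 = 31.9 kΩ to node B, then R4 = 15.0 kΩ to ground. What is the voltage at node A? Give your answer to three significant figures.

V_A ≈ 29.2 V

The second stage (R3 + R4 = 46.90 kΩ) loads node A in parallel with R2.
Effective lower resistance at A: R2 ‖ 46.90 = 2.624 kΩ.
So V_A = 47.5 × 0.6154 = 29.23 V.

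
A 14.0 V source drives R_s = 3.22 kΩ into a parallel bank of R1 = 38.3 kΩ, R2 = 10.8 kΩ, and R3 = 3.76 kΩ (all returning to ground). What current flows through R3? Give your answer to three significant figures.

Combine the parallel branches: R_p = (1/38.3 + 1/10.8 + 1/3.76)⁻¹ = 2.600 kΩ.
V_A = 14.0 × 2.600/5.820 = 6.254 V.
I(R3) = V_A / R3 = 6.254/3.76 = 1.663 mA.

I ≈ 1.66 mA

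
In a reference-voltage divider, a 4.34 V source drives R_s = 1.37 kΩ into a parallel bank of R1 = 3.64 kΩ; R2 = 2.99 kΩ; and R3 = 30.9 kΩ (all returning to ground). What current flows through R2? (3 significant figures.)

I ≈ 0.773 mA

Equivalent of the parallel group: R_p = 1.559 kΩ.
V_A = 4.34 × 1.559/2.929 = 2.310 V.
I(R2) = V_A / R2 = 2.310/2.99 = 0.7725 mA.
(Check via current divider: I_total = 1.482 mA; share G_k/ΣG = 0.5213 → same result.)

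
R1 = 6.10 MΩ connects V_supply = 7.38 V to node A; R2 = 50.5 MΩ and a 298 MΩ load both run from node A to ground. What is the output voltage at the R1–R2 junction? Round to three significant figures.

V_out ≈ 6.47 V

R2 ‖ R_L = (50.5 × 298)/(50.5 + 298) = 43.18 MΩ.
Now apply the divider: V_out = 7.38 × 0.8762 = 6.467 V.
(Unloaded it would be 6.58 V; the load pulls it down.)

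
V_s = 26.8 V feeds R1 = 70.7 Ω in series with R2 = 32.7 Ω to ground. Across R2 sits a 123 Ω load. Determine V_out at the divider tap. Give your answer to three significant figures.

The load sits in parallel with R2, giving an effective lower resistance R2' = R2·R_L/(R2+R_L) = 25.83 Ω.
Voltage divider with the loaded lower leg: V_out = 26.8 × 25.83/(70.7 + 25.83) = 26.8 × 0.2676 = 7.172 V.

V_out ≈ 7.17 V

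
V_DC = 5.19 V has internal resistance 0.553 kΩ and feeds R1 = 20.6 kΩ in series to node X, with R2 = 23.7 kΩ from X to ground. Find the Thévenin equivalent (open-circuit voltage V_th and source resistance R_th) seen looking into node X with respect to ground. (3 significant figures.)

R1' = 0.553 + 20.6 = 21.15 kΩ (source resistance + R1).
Open-circuit (no load on X): V_th = V_DC · R2/(R1' + R2) = 5.19 × 23.7/(21.15 + 23.7) = 2.742 V.
Zeroing V_DC shorts the top of R1' to ground, so R_th = R1' ‖ R2 = 11.18 kΩ.

V_th ≈ 2.74 V, R_th ≈ 11.2 kΩ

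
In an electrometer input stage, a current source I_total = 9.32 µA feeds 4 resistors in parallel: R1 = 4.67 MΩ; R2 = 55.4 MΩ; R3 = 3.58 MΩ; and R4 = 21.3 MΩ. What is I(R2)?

Total conductance ΣG = 1/4.67 + 1/55.4 + 1/3.58 + 1/21.3 = 0.5585 (units of 1/MΩ).
R2 takes the fraction G_k/ΣG = 0.01805/0.5585 = 0.03232, so I = 9.32 × 0.03232 = 0.3012 µA.

I ≈ 0.301 µA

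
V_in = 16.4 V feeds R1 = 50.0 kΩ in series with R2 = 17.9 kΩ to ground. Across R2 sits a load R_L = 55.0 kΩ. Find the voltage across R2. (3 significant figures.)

First combine the lower leg with the load: R2 ‖ R_L = 13.50 kΩ.
Now apply the divider: V_out = 16.4 × 0.2127 = 3.488 V.
(Unloaded it would be 4.32 V; the load pulls it down.)

V_out ≈ 3.49 V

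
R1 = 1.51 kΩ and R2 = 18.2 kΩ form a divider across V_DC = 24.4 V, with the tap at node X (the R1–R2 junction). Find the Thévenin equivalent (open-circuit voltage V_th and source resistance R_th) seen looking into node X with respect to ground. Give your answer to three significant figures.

V_th ≈ 22.5 V, R_th ≈ 1.39 kΩ

With X open, the divider is unloaded: V_th = 24.4 × 18.2/19.71 = 22.53 V.
With V_DC suppressed (replaced by a short), R_th = R1 ‖ R2 = (1.510 × 18.2)/(1.510 + 18.2) = 1.394 kΩ.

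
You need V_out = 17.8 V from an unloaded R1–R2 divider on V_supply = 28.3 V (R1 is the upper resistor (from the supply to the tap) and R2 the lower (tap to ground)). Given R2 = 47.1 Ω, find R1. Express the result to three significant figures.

R1 ≈ 27.8 Ω

V_out/V_supply = R2/(R1+R2) = 0.6290.
So R1 = R2 · (V_supply/V_out − 1) = 47.1 × (28.3/17.8 − 1) = 47.1 × 0.5899 = 27.78 Ω.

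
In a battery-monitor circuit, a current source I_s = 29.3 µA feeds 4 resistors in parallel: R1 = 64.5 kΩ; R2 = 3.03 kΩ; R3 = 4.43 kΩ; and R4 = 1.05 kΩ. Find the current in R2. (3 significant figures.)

Total conductance ΣG = 1/64.5 + 1/3.03 + 1/4.43 + 1/1.05 = 1.524 (units of 1/kΩ).
Current divider: I(R2) = I_s · G_k/ΣG = 29.3 × (0.3300/1.524) = 29.3 × 0.2166 = 6.347 µA.

I ≈ 6.35 µA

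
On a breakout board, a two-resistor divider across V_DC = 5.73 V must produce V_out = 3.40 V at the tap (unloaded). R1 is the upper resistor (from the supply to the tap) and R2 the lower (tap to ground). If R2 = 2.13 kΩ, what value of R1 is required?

R1 ≈ 1.46 kΩ

The divider ratio is R2/(R1+R2) = 3.40/5.73 = 0.5934.
Rearranging, R1 = R2·(1−k)/k = 2.13 × 0.6853 = 1.460 kΩ.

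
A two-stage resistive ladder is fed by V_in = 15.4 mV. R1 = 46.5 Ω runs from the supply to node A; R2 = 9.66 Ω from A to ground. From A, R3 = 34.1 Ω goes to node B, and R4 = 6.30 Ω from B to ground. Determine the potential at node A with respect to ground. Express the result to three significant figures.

V_A ≈ 2.21 mV

Node A sees R2 in parallel with the series input of stage 2, R3 + R4 = 40.40 Ω.
R2 ‖ (R3+R4) = 7.796 Ω.
So V_A = 15.4 × 0.1436 = 2.211 mV.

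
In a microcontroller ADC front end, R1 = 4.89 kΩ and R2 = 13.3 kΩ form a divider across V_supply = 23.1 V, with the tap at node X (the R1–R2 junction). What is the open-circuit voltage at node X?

Open-circuit (no load on X): V_th = V_supply · R2/(R1 + R2) = 23.1 × 13.3/(4.890 + 13.3) = 16.89 V.

V_th ≈ 16.9 V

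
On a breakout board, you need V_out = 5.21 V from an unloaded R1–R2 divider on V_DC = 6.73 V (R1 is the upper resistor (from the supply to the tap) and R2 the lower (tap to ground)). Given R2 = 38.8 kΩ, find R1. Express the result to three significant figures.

Required fraction k = V_out/V_DC = 0.7741.
R1 = R2·(1/k − 1) = 38.8 × 0.2917 = 11.32 kΩ.

R1 ≈ 11.3 kΩ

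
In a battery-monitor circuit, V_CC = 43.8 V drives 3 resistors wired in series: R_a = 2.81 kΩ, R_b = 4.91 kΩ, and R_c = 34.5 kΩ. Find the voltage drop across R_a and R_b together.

V ≈ 8.01 V

Series total: ΣR = 2.81 + 4.91 + 34.5 = 42.22 kΩ.
R_{R_a..R_b} = 2.81 + 4.91 = 7.720 kΩ.
V = V_CC · R/ΣR = 43.8 × 0.1829 = 8.009 V.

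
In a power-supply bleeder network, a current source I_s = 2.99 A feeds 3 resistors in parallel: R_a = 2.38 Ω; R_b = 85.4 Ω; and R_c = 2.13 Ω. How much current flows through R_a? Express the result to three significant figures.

ΣG = 1/2.38 + 1/85.4 + 1/2.13 = 0.9014.
By the current-divider rule, I = I_s · G_k/ΣG = 2.99 × 0.4661 = 1.394 A.

I ≈ 1.39 A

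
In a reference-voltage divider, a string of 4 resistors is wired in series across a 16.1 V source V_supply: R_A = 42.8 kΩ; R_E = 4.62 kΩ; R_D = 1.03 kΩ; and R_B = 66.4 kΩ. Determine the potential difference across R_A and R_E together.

V ≈ 6.65 V

Total series resistance ΣR = 42.8 + 4.62 + 1.03 + 66.4 = 114.9 kΩ.
R_{R_A..R_E} = 42.8 + 4.62 = 47.42 kΩ.
V = V_supply · R/ΣR = 16.1 × 0.4129 = 6.647 V.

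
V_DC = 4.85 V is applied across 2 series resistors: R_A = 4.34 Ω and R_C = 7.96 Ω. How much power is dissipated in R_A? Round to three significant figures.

Series current I = V_DC/ΣR = 4.85/12.30 = 0.3943 A.
P = I²R = 0.1555 × 4.34 = 0.6748 W.

P ≈ 0.675 W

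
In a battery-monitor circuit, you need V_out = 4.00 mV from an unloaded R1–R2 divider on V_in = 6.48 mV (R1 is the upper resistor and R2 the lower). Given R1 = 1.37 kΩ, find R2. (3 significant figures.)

R2 ≈ 2.21 kΩ

The divider ratio is R2/(R1+R2) = 4.00/6.48 = 0.6173.
Rearranging, R2 = R1·k/(1−k) = 1.37 × 1.613 = 2.210 kΩ.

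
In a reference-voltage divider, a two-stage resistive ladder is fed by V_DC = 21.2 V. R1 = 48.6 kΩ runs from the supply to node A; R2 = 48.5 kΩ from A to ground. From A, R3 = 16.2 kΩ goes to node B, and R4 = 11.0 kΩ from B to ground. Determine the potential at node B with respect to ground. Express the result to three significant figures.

Looking into the second stage from A: R3 + R4 = 27.20 kΩ appears in parallel with R2.
Effective lower resistance at A: R2 ‖ 27.20 = 17.43 kΩ.
V_A = 21.2 × 17.43/(48.6 + 17.43) = 5.595 V.
Then the unloaded second divider: V_B = V_A × R4/(R3+R4) = 5.595 × 0.4044 = 2.263 V.

V_B ≈ 2.26 V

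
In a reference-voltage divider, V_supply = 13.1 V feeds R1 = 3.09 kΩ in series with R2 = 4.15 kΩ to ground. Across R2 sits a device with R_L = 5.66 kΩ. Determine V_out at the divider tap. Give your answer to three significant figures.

R2 ‖ R_L = (4.15 × 5.66)/(4.15 + 5.66) = 2.394 kΩ.
Then V_out = V_supply · R2'/(R1 + R2') = 13.1 × 2.394/5.484 = 5.719 V.
(Unloaded it would be 7.51 V; the load pulls it down.)

V_out ≈ 5.72 V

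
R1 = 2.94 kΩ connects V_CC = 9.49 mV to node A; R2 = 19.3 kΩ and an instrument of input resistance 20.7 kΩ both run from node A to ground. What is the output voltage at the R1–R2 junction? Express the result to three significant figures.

The load sits in parallel with R2, giving an effective lower resistance R2' = R2·R_L/(R2+R_L) = 9.988 kΩ.
Voltage divider with the loaded lower leg: V_out = 9.49 × 9.988/(2.94 + 9.988) = 9.49 × 0.7726 = 7.332 mV.

V_out ≈ 7.33 mV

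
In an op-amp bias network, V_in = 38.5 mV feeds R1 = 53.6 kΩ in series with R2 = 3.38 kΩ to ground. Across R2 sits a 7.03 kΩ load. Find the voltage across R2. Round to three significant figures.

V_out ≈ 1.57 mV

The load sits in parallel with R2, giving an effective lower resistance R2' = R2·R_L/(R2+R_L) = 2.283 kΩ.
Voltage divider with the loaded lower leg: V_out = 38.5 × 2.283/(53.6 + 2.283) = 38.5 × 0.04085 = 1.573 mV.
(Unloaded it would be 2.28 mV; the load pulls it down.)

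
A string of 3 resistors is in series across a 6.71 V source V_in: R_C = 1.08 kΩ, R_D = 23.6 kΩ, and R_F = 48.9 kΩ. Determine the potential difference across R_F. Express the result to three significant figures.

Series total: ΣR = 1.08 + 23.6 + 48.9 = 73.58 kΩ.
By the voltage-divider rule, V = 6.71 × 48.90/73.58 = 4.459 V.

V ≈ 4.46 V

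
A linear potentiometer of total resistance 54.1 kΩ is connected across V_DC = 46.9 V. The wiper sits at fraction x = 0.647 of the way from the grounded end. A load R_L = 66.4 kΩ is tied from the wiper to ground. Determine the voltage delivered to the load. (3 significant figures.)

V_out ≈ 25.6 V

Split the track: R_lower = x·R_p = 35.00 kΩ, R_upper = (1−x)·R_p = 19.10 kΩ.
(x·R_p) ‖ R_L = 22.92 kΩ.
Then V_out = V_DC · 22.92/(19.10 + 22.92) = 25.58 V.
(Unloaded: V_out = x·V_DC = 30.3 V.)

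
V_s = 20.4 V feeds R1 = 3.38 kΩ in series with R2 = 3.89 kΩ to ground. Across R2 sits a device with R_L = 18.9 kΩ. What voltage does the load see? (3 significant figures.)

R2 ‖ R_L = (3.89 × 18.9)/(3.89 + 18.9) = 3.226 kΩ.
Voltage divider with the loaded lower leg: V_out = 20.4 × 3.226/(3.38 + 3.226) = 20.4 × 0.4883 = 9.962 V.

V_out ≈ 9.96 V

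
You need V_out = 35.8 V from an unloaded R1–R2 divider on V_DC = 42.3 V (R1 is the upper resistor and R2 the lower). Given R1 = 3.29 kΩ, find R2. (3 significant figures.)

R2 ≈ 18.1 kΩ

V_out/V_DC = R2/(R1+R2) = 0.8463.
Rearranging, R2 = R1·k/(1−k) = 3.29 × 5.508 = 18.12 kΩ.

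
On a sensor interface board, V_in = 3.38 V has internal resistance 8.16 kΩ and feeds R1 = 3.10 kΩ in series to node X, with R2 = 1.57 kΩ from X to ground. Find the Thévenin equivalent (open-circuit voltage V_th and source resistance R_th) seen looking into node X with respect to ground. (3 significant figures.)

V_th ≈ 0.414 V, R_th ≈ 1.38 kΩ

R1' = 8.16 + 3.10 = 11.26 kΩ (source resistance + R1).
V_th is the unloaded tap voltage: V_in · R2/(R1'+R2) = 3.38 × 0.1224 = 0.4136 V.
With V_in suppressed (replaced by a short), R_th = R1' ‖ R2 = (11.26 × 1.57)/(11.26 + 1.57) = 1.378 kΩ.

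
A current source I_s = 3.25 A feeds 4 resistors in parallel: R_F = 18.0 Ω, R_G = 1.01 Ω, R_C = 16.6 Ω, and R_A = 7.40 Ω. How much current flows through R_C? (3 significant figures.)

ΣG = 1/18.0 + 1/1.01 + 1/16.6 + 1/7.40 = 1.241.
Current divider: I(R_C) = I_s · G_k/ΣG = 3.25 × (0.06024/1.241) = 3.25 × 0.04854 = 0.1578 A.

I ≈ 0.158 A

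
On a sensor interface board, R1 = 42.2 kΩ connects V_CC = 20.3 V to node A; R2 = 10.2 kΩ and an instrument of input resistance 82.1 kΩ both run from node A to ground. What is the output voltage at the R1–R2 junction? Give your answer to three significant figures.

V_out ≈ 3.59 V

The load sits in parallel with R2, giving an effective lower resistance R2' = R2·R_L/(R2+R_L) = 9.073 kΩ.
Now apply the divider: V_out = 20.3 × 0.1770 = 3.592 V.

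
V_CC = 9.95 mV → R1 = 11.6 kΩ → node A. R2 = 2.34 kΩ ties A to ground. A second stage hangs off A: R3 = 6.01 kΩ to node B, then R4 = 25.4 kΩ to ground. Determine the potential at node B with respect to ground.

V_B ≈ 1.27 mV

Node A sees R2 in parallel with the series input of stage 2, R3 + R4 = 31.41 kΩ.
R2 ‖ (R3+R4) = 2.178 kΩ.
So V_A = 9.95 × 0.1581 = 1.573 mV.
Stage 2 is unloaded, so V_B = V_A · R4/(R3+R4) = 1.573 × 25.4/31.41 = 1.272 mV.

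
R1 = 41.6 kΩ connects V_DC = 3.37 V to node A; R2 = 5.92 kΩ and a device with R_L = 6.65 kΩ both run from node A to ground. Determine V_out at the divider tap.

The load sits in parallel with R2, giving an effective lower resistance R2' = R2·R_L/(R2+R_L) = 3.132 kΩ.
Now apply the divider: V_out = 3.37 × 0.07001 = 0.2360 V.

V_out ≈ 0.236 V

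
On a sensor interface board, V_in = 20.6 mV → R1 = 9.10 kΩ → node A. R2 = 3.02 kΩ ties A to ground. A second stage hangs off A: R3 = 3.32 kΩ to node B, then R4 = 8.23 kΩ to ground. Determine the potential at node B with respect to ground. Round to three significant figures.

Looking into the second stage from A: R3 + R4 = 11.55 kΩ appears in parallel with R2.
R2 ‖ (R3+R4) = 2.394 kΩ.
V_A = 20.6 × 2.394/(9.10 + 2.394) = 4.291 mV.
Stage 2 is unloaded, so V_B = V_A · R4/(R3+R4) = 4.291 × 8.23/11.55 = 3.057 mV.

V_B ≈ 3.06 mV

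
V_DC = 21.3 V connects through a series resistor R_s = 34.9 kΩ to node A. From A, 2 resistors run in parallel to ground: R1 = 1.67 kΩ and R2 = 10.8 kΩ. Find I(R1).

I ≈ 0.508 mA

Equivalent of the parallel group: R_p = 1.446 kΩ.
V_A = 21.3 × 1.446/36.35 = 0.8476 V.
Branch current I = V_A/R1 = 0.8476/1.67 = 0.5075 mA.
(Equivalently: I_total = 0.5860 mA, then current-divider fraction G_k/ΣG = 0.8661.)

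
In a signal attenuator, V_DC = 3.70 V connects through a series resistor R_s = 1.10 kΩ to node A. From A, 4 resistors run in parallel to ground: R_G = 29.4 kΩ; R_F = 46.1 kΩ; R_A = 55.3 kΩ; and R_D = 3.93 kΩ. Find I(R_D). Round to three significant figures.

I ≈ 0.692 mA

Combine the parallel branches: R_p = (1/29.4 + 1/46.1 + 1/55.3 + 1/3.93)⁻¹ = 3.047 kΩ.
V_A = 3.70 × 3.047/4.147 = 2.718 V.
I(R_D) = V_A / R_D = 2.718/3.93 = 0.6917 mA.
(Check via current divider: I_total = 0.8923 mA; share G_k/ΣG = 0.7752 → same result.)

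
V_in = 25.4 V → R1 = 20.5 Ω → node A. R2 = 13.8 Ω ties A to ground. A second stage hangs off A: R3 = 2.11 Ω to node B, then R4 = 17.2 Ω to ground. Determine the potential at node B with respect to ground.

Node A sees R2 in parallel with the series input of stage 2, R3 + R4 = 19.31 Ω.
R2 ‖ (R3+R4) = 8.048 Ω.
First divider: V_A = V_in · 8.048/(20.5 + 8.048) = 7.161 V.
V_B = V_A × 0.8907 = 6.378 V.

V_B ≈ 6.38 V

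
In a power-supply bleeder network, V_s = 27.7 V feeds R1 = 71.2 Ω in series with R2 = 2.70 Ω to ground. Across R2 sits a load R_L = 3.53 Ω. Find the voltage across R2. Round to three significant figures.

V_out ≈ 0.583 V

First combine the lower leg with the load: R2 ‖ R_L = 1.530 Ω.
Then V_out = V_s · R2'/(R1 + R2') = 27.7 × 1.530/72.73 = 0.5827 V.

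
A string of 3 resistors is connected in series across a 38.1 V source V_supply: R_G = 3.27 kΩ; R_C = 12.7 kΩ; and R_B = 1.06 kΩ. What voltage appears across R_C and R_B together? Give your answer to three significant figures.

Series total: ΣR = 3.27 + 12.7 + 1.06 = 17.03 kΩ.
R_{R_C..R_B} = 12.7 + 1.06 = 13.76 kΩ.
By the voltage-divider rule, V = 38.1 × 13.76/17.03 = 30.78 V.

V ≈ 30.8 V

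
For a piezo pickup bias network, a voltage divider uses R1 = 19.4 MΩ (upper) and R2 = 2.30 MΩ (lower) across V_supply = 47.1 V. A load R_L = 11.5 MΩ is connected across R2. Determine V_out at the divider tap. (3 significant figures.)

V_out ≈ 4.23 V

R2 ‖ R_L = (2.30 × 11.5)/(2.30 + 11.5) = 1.917 MΩ.
Then V_out = V_supply · R2'/(R1 + R2') = 47.1 × 1.917/21.32 = 4.235 V.
(Unloaded it would be 4.99 V; the load pulls it down.)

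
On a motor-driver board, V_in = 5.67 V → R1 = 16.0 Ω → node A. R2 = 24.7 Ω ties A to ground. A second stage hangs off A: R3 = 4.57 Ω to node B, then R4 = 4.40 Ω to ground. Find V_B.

Looking into the second stage from A: R3 + R4 = 8.970 Ω appears in parallel with R2.
R2 ‖ (R3+R4) = 6.580 Ω.
V_A = 5.67 × 6.580/(16.0 + 6.580) = 1.652 V.
V_B = V_A × 0.4905 = 0.8105 V.

V_B ≈ 0.811 V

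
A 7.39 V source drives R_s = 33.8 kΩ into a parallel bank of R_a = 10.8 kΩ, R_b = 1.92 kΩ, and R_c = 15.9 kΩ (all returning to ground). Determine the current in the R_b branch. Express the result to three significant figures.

I ≈ 0.161 mA

Parallel bank: R_p = 1/(1/10.8 + 1/1.92 + 1/15.9) = 1.479 kΩ.
V_A = 7.39 × 1.479/35.28 = 0.3097 V.
Branch current I = V_A/R_b = 0.3097/1.92 = 0.1613 mA.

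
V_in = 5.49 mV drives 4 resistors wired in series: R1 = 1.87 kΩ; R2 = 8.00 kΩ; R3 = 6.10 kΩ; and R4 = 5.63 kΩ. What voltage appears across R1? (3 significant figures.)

V ≈ 0.475 mV

Series total: ΣR = 1.87 + 8.00 + 6.10 + 5.63 = 21.60 kΩ.
V = V_in · R/ΣR = 5.49 × 0.08657 = 0.4753 mV.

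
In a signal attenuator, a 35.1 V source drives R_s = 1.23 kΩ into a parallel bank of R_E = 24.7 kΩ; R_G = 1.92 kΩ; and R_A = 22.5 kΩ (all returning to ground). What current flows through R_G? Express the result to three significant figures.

I ≈ 10.5 mA

Equivalent of the parallel group: R_p = 1.651 kΩ.
V_A by voltage divider: V_A = 35.1 × 1.651/(1.23 + 1.651) = 20.11 V.
I(R_G) = V_A / R_G = 20.11/1.92 = 10.48 mA.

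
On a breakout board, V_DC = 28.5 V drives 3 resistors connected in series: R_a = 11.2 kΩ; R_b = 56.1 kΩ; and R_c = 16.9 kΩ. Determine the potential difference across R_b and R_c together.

Series total: ΣR = 11.2 + 56.1 + 16.9 = 84.20 kΩ.
R_{R_b..R_c} = 56.1 + 16.9 = 73.00 kΩ.
V = V_DC · R/ΣR = 28.5 × 0.8670 = 24.71 V.

V ≈ 24.7 V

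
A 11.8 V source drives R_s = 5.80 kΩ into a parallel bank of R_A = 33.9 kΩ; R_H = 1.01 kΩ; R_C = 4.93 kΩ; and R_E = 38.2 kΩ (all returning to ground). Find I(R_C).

Parallel bank: R_p = 1/(1/33.9 + 1/1.01 + 1/4.93 + 1/38.2) = 0.8009 kΩ.
Node voltage V_A = V_supply · R_p/(R_s + R_p) = 11.8 × 0.1213 = 1.432 V.
Branch current I = V_A/R_C = 1.432/4.93 = 0.2904 mA.

I ≈ 0.290 mA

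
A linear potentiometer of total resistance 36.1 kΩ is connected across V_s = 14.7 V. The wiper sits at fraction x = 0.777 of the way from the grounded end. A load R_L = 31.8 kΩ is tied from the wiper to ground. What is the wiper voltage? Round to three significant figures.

V_out ≈ 9.54 V

Split the track: R_lower = x·R_p = 28.05 kΩ, R_upper = (1−x)·R_p = 8.050 kΩ.
(x·R_p) ‖ R_L = 14.90 kΩ.
V_out = 14.7 × 14.90/(8.050 + 14.90) = 9.544 V.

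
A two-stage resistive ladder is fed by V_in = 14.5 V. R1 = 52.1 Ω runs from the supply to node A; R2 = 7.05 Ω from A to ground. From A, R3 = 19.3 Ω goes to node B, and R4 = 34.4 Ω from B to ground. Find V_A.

V_A ≈ 1.55 V

Looking into the second stage from A: R3 + R4 = 53.70 Ω appears in parallel with R2.
Effective lower resistance at A: R2 ‖ 53.70 = 6.232 Ω.
V_A = 14.5 × 6.232/(52.1 + 6.232) = 1.549 V.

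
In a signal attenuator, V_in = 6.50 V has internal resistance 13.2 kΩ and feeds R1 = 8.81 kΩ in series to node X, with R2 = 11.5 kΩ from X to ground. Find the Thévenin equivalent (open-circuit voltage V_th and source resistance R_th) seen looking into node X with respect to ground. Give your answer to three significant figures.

V_th ≈ 2.23 V, R_th ≈ 7.55 kΩ

R1' = 13.2 + 8.81 = 22.01 kΩ (source resistance + R1).
With X open, the divider is unloaded: V_th = 6.50 × 11.5/33.51 = 2.231 V.
With V_in suppressed (replaced by a short), R_th = R1' ‖ R2 = (22.01 × 11.5)/(22.01 + 11.5) = 7.553 kΩ.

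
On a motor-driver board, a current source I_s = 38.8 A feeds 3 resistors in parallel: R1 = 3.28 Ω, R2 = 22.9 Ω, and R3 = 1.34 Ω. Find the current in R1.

ΣG = 1/3.28 + 1/22.9 + 1/1.34 = 1.095.
By the current-divider rule, I = I_s · G_k/ΣG = 38.8 × 0.2785 = 10.80 A.

I ≈ 10.8 A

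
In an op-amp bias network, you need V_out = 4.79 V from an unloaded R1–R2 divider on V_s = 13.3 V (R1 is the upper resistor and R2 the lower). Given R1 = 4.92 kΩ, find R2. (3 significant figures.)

Required fraction k = V_out/V_s = 0.3602.
R2 = R1 · 0.3602/(1 − 0.3602) = 2.769 kΩ.

R2 ≈ 2.77 kΩ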